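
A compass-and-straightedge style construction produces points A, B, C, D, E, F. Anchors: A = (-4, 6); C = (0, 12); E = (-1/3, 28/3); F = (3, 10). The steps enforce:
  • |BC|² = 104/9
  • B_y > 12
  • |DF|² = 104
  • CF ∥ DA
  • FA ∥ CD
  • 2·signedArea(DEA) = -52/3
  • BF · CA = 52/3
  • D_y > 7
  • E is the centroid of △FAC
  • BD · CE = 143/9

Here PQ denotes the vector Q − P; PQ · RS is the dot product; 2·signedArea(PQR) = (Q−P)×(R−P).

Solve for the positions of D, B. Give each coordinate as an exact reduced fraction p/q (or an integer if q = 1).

1. D_x = -7  [CF ∥ DA ∩ FA ∥ CD]
2. D_y = 8  [CF ∥ DA ∩ FA ∥ CD]
   → D = (-7, 8)
3. B_x = 10/3  [BF · CA = 52/3 ∩ BD · CE = 143/9]
4. B_y = 38/3  [BF · CA = 52/3 ∩ BD · CE = 143/9]
   → B = (10/3, 38/3)

B = (10/3, 38/3)
D = (-7, 8)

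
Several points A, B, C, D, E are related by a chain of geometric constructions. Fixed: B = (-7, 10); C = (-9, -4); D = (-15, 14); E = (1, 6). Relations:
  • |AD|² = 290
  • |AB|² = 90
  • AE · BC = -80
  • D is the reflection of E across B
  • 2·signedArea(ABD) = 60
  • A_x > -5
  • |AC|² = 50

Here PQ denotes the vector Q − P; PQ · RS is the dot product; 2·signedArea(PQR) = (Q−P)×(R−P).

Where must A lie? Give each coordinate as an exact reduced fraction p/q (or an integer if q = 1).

1. A_x = -4  [2·signedArea(ABD) = 60 ∩ AE · BC = -80]
2. A_y = 1  [2·signedArea(ABD) = 60 ∩ AE · BC = -80]
   → A = (-4, 1)

A = (-4, 1)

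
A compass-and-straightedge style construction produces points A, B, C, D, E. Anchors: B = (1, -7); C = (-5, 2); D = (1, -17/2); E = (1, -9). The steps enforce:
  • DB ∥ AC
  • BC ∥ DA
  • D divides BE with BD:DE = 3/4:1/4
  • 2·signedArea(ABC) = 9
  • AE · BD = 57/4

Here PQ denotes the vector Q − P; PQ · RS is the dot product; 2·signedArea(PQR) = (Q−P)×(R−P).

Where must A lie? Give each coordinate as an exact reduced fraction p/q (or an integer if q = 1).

1. A_x = -5  [DB ∥ AC ∩ BC ∥ DA]
2. A_y = 1/2  [DB ∥ AC ∩ BC ∥ DA]
   → A = (-5, 1/2)

A = (-5, 1/2)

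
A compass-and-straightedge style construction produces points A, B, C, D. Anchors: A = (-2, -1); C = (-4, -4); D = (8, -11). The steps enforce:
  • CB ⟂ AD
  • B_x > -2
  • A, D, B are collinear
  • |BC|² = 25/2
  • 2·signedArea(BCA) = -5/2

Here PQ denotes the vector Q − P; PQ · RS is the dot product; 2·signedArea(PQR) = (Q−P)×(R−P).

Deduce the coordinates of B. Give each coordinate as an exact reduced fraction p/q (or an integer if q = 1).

1. B_x = -3/2  [A, D, B are collinear ∩ CB ⟂ AD]
2. B_y = -3/2  [A, D, B are collinear ∩ CB ⟂ AD]
   → B = (-3/2, -3/2)

B = (-3/2, -3/2)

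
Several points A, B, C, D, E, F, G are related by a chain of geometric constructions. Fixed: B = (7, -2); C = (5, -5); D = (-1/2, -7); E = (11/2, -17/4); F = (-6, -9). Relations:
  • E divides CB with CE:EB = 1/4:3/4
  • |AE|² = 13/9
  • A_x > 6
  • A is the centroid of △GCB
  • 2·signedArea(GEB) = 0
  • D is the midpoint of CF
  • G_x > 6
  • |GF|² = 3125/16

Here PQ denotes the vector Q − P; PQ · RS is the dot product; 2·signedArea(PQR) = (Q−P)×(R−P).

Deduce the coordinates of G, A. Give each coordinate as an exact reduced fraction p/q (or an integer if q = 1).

1. G_x = 13/2  [line -9/4·x + 3/2·y + 75/4 = 0 ∩ |GF|² = 3125/16]
2. G_y = -11/4  [line -9/4·x + 3/2·y + 75/4 = 0 ∩ |GF|² = 3125/16]
   → G = (13/2, -11/4)
3. A_x = 37/6  [A is the centroid of △GCB]
4. A_y = -13/4  [A is the centroid of △GCB]
   → A = (37/6, -13/4)

A = (37/6, -13/4)
G = (13/2, -11/4)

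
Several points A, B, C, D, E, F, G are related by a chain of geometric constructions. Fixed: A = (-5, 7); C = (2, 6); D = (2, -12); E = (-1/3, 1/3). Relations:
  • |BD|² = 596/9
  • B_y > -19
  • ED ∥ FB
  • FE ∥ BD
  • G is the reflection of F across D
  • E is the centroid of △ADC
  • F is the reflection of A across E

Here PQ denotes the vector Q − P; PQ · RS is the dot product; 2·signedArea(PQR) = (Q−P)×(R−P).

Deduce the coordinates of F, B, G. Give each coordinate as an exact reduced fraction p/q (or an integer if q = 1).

1. F_x = 13/3  [F is the reflection of A across E]
2. F_y = -19/3  [F is the reflection of A across E]
   → F = (13/3, -19/3)
3. B_x = 20/3  [FE ∥ BD ∩ ED ∥ FB]
4. B_y = -56/3  [FE ∥ BD ∩ ED ∥ FB]
   → B = (20/3, -56/3)
5. G_x = -1/3  [G is the reflection of F across D]
6. G_y = -53/3  [G is the reflection of F across D]
   → G = (-1/3, -53/3)

B = (20/3, -56/3)
F = (13/3, -19/3)
G = (-1/3, -53/3)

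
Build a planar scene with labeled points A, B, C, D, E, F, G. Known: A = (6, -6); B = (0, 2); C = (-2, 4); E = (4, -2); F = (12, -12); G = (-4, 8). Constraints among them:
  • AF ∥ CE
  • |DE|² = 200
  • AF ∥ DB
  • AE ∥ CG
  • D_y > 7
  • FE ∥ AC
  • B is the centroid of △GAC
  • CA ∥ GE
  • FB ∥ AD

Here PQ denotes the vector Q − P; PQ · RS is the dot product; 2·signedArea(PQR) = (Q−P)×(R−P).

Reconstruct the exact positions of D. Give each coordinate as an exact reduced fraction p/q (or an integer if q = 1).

D = (-6, 8)

1. D_x = -6  [AF ∥ DB ∩ FB ∥ AD]
2. D_y = 8  [AF ∥ DB ∩ FB ∥ AD]
   → D = (-6, 8)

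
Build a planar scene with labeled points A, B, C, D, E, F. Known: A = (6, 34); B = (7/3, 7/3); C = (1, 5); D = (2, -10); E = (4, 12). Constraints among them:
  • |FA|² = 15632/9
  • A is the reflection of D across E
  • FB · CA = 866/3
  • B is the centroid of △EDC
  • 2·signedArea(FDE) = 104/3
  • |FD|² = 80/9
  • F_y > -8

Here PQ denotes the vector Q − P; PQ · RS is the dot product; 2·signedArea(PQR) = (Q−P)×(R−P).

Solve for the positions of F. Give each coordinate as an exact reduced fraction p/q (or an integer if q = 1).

1. F_x = 2/3  [FB · CA = 866/3 ∩ 2·signedArea(FDE) = 104/3]
2. F_y = -22/3  [FB · CA = 866/3 ∩ 2·signedArea(FDE) = 104/3]
   → F = (2/3, -22/3)

F = (2/3, -22/3)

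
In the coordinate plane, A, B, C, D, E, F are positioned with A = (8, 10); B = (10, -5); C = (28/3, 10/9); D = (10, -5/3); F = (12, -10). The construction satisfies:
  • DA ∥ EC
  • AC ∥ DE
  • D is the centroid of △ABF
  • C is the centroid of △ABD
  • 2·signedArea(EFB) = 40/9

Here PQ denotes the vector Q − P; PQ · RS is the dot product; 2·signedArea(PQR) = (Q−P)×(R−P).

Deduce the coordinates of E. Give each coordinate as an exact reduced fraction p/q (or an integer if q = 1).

E = (34/3, -95/9)

1. E_x = 34/3  [DA ∥ EC ∩ AC ∥ DE]
2. E_y = -95/9  [DA ∥ EC ∩ AC ∥ DE]
   → E = (34/3, -95/9)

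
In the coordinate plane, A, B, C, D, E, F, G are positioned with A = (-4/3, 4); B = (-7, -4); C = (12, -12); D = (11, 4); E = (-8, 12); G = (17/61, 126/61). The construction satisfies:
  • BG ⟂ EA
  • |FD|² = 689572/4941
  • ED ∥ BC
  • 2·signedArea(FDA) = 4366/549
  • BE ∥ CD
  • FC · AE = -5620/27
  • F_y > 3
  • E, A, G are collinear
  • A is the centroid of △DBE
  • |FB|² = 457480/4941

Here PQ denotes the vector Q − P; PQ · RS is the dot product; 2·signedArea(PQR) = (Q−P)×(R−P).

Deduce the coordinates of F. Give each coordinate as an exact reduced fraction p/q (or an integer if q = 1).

1. F_x = -437/549  [2·signedArea(FDA) = 4366/549 ∩ FC · AE = -5620/27]
2. F_y = 614/183  [2·signedArea(FDA) = 4366/549 ∩ FC · AE = -5620/27]
   → F = (-437/549, 614/183)

F = (-437/549, 614/183)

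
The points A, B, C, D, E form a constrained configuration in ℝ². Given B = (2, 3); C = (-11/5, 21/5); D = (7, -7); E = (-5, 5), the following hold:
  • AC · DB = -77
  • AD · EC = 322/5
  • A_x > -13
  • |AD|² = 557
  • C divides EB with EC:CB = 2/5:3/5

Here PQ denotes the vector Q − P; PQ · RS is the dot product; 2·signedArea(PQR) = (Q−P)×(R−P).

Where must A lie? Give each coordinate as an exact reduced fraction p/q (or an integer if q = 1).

A = (-12, 7)

1. A_x = -12  [AC · DB = -77 ∩ AD · EC = 322/5]
2. A_y = 7  [AC · DB = -77 ∩ AD · EC = 322/5]
   → A = (-12, 7)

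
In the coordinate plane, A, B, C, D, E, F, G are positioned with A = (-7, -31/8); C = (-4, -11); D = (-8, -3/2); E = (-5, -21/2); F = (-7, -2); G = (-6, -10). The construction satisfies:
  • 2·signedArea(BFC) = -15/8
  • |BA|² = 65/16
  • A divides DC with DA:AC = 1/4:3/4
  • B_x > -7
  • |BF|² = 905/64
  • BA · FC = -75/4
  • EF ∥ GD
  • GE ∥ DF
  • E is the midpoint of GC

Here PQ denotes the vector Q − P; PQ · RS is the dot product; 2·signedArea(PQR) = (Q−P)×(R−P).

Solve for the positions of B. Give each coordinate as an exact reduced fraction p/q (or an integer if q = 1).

B = (-6, -45/8)

1. B_x = -6  [2·signedArea(BFC) = -15/8 ∩ BA · FC = -75/4]
2. B_y = -45/8  [2·signedArea(BFC) = -15/8 ∩ BA · FC = -75/4]
   → B = (-6, -45/8)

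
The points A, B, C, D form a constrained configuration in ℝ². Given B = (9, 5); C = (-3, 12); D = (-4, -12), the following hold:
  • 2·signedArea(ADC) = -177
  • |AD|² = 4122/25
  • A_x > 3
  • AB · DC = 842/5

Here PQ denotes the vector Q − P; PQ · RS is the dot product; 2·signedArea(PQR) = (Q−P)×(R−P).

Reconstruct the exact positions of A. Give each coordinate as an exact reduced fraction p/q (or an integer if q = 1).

A = (19/5, -9/5)

1. A_x = 19/5  [AB · DC = 842/5 ∩ 2·signedArea(ADC) = -177]
2. A_y = -9/5  [AB · DC = 842/5 ∩ 2·signedArea(ADC) = -177]
   → A = (19/5, -9/5)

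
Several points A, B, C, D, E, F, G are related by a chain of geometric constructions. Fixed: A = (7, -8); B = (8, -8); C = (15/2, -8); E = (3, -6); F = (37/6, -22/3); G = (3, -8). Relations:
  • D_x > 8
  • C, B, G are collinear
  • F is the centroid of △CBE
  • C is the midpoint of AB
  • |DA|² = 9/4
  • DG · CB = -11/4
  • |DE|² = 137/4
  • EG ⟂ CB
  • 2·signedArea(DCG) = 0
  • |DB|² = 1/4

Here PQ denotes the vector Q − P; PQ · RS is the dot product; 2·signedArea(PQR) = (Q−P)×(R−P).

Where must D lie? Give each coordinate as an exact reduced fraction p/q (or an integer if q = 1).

D = (17/2, -8)

1. D_x = 17/2  [2·signedArea(DCG) = 0 ∩ DG · CB = -11/4]
2. D_y = -8  [2·signedArea(DCG) = 0 ∩ DG · CB = -11/4]
   → D = (17/2, -8)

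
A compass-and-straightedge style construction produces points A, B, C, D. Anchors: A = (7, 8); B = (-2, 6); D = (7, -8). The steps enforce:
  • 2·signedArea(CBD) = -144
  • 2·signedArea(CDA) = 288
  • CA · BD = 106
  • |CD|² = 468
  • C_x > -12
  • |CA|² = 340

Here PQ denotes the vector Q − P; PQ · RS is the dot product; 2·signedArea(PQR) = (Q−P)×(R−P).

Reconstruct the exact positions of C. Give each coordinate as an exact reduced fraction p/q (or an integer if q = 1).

C = (-11, 4)

1. C_x = -11  [2·signedArea(CDA) = 288 ∩ 2·signedArea(CBD) = -144]
2. C_y = 4  [2·signedArea(CDA) = 288 ∩ 2·signedArea(CBD) = -144]
   → C = (-11, 4)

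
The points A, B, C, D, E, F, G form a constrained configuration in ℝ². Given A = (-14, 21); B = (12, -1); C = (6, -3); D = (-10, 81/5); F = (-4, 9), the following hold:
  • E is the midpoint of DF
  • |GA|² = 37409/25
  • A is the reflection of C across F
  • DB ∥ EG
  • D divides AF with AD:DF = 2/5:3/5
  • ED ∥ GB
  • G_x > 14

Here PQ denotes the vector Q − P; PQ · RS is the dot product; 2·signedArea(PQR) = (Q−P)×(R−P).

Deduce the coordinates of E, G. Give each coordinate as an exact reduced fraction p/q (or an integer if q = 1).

E = (-7, 63/5)
G = (15, -23/5)

1. E_x = -7  [E is the midpoint of DF]
2. E_y = 63/5  [E is the midpoint of DF]
   → E = (-7, 63/5)
3. G_x = 15  [ED ∥ GB ∩ DB ∥ EG]
4. G_y = -23/5  [ED ∥ GB ∩ DB ∥ EG]
   → G = (15, -23/5)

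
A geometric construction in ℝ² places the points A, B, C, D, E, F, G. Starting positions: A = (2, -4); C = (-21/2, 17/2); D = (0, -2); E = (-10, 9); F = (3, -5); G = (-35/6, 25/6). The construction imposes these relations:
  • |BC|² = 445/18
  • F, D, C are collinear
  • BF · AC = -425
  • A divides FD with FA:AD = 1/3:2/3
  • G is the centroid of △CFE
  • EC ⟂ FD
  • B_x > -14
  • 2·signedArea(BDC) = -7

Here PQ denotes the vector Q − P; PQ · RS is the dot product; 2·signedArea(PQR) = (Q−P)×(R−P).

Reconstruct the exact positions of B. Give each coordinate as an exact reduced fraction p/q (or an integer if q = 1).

B = (-41/3, 37/3)

1. B_x = -41/3  [2·signedArea(BDC) = -7 ∩ BF · AC = -425]
2. B_y = 37/3  [2·signedArea(BDC) = -7 ∩ BF · AC = -425]
   → B = (-41/3, 37/3)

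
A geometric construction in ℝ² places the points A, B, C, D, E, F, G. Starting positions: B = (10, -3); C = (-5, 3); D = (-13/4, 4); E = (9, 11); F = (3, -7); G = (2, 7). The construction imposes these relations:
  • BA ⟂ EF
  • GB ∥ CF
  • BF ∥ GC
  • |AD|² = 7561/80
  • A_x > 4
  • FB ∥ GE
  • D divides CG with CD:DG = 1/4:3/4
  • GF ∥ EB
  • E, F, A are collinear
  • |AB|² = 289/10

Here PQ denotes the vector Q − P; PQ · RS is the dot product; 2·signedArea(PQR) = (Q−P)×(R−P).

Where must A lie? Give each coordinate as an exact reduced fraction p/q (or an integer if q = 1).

1. A_x = 49/10  [E, F, A are collinear ∩ BA ⟂ EF]
2. A_y = -13/10  [E, F, A are collinear ∩ BA ⟂ EF]
   → A = (49/10, -13/10)

A = (49/10, -13/10)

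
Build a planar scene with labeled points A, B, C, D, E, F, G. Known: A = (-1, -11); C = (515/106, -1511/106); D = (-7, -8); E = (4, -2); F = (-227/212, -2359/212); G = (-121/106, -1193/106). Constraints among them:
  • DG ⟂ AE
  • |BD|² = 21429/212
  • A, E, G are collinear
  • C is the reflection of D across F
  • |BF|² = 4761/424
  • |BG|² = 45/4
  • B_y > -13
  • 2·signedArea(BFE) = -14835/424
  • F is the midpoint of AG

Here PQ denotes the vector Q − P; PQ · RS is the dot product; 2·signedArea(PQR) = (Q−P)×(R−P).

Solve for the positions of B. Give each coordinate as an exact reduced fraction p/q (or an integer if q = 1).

B = (197/106, -676/53)

1. B_x = 197/106  [line -1935/212·x + 1075/212·y + 34615/424 = 0 ∩ |BF|² = 4761/424]
2. B_y = -676/53  [line -1935/212·x + 1075/212·y + 34615/424 = 0 ∩ |BF|² = 4761/424]
   → B = (197/106, -676/53)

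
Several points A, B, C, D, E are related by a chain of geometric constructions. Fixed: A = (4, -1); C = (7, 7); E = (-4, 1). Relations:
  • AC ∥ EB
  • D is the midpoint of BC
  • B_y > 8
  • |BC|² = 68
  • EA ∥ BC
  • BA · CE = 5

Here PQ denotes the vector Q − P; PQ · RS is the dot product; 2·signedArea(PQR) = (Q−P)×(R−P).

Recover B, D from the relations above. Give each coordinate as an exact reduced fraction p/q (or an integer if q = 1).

B = (-1, 9)
D = (3, 8)

1. B_x = -1  [EA ∥ BC ∩ AC ∥ EB]
2. B_y = 9  [EA ∥ BC ∩ AC ∥ EB]
   → B = (-1, 9)
3. D_x = 3  [D is the midpoint of BC]
4. D_y = 8  [D is the midpoint of BC]
   → D = (3, 8)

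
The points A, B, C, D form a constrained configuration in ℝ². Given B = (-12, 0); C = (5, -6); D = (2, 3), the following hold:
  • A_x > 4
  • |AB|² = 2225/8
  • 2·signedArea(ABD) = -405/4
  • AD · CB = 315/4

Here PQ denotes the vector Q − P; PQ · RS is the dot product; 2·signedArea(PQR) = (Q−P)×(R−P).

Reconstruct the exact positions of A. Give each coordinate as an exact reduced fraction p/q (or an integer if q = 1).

1. A_x = 17/4  [2·signedArea(ABD) = -405/4 ∩ AD · CB = 315/4]
2. A_y = -15/4  [2·signedArea(ABD) = -405/4 ∩ AD · CB = 315/4]
   → A = (17/4, -15/4)

A = (17/4, -15/4)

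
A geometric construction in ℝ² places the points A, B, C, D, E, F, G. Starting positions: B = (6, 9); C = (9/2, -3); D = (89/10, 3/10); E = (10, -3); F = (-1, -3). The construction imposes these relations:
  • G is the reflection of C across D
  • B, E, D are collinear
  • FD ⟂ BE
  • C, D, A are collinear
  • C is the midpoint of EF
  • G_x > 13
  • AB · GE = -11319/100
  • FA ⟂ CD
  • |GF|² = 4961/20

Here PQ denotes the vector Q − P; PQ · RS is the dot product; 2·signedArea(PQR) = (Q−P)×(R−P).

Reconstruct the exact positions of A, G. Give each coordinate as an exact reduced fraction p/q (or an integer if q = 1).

1. A_x = 49/50  [C, D, A are collinear ∩ FA ⟂ CD]
2. A_y = -141/25  [C, D, A are collinear ∩ FA ⟂ CD]
   → A = (49/50, -141/25)
3. G_x = 133/10  [G is the reflection of C across D]
4. G_y = 18/5  [G is the reflection of C across D]
   → G = (133/10, 18/5)

A = (49/50, -141/25)
G = (133/10, 18/5)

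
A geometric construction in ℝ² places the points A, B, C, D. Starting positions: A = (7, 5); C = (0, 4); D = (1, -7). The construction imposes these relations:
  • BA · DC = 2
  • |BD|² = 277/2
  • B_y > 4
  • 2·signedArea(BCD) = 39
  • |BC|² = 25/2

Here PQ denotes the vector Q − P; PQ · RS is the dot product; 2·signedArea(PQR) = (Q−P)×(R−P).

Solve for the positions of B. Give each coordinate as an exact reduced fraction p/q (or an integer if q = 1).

1. B_x = 7/2  [BA · DC = 2 ∩ 2·signedArea(BCD) = 39]
2. B_y = 9/2  [BA · DC = 2 ∩ 2·signedArea(BCD) = 39]
   → B = (7/2, 9/2)

B = (7/2, 9/2)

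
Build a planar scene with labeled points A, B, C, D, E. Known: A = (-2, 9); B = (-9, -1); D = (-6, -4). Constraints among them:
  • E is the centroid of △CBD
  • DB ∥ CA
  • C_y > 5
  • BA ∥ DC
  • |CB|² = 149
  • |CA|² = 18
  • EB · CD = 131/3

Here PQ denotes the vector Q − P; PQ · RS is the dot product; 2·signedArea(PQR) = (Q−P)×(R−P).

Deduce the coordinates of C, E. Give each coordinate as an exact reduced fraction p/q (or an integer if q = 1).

C = (1, 6)
E = (-14/3, 1/3)

1. C_x = 1  [DB ∥ CA ∩ BA ∥ DC]
2. C_y = 6  [DB ∥ CA ∩ BA ∥ DC]
   → C = (1, 6)
3. E_x = -14/3  [E is the centroid of △CBD]
4. E_y = 1/3  [E is the centroid of △CBD]
   → E = (-14/3, 1/3)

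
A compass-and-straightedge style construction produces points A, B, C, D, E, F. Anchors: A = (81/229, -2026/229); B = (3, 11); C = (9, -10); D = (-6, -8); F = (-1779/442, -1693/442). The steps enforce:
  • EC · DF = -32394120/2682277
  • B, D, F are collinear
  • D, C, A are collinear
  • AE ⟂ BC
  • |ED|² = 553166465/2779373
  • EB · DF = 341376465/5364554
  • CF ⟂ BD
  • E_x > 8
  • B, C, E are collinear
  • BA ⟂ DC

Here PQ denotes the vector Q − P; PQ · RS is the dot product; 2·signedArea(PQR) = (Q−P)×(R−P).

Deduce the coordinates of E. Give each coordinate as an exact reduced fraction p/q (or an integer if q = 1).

E = (97617/12137, -80714/12137)

1. E_x = 97617/12137  [B, C, E are collinear ∩ AE ⟂ BC]
2. E_y = -80714/12137  [B, C, E are collinear ∩ AE ⟂ BC]
   → E = (97617/12137, -80714/12137)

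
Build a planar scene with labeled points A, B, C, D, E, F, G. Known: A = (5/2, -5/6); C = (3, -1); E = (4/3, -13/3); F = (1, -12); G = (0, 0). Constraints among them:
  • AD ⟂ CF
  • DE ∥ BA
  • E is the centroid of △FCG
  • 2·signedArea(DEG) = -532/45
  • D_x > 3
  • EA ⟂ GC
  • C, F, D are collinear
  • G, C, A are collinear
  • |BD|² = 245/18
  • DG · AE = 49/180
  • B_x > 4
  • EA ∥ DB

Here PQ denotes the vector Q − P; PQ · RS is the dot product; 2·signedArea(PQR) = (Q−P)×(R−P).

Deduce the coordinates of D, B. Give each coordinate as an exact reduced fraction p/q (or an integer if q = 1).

B = (209/50, 193/75)
D = (226/75, -139/150)

1. D_x = 226/75  [C, F, D are collinear ∩ AD ⟂ CF]
2. D_y = -139/150  [C, F, D are collinear ∩ AD ⟂ CF]
   → D = (226/75, -139/150)
3. B_x = 209/50  [DE ∥ BA ∩ EA ∥ DB]
4. B_y = 193/75  [DE ∥ BA ∩ EA ∥ DB]
   → B = (209/50, 193/75)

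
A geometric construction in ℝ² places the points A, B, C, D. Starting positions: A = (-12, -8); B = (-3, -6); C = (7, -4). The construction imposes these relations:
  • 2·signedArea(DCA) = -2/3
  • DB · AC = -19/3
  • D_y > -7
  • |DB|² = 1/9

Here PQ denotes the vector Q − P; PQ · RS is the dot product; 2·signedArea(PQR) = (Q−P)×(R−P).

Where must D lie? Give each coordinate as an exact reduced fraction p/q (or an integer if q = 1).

D = (-8/3, -6)

1. D_x = -8/3  [2·signedArea(DCA) = -2/3 ∩ DB · AC = -19/3]
2. D_y = -6  [2·signedArea(DCA) = -2/3 ∩ DB · AC = -19/3]
   → D = (-8/3, -6)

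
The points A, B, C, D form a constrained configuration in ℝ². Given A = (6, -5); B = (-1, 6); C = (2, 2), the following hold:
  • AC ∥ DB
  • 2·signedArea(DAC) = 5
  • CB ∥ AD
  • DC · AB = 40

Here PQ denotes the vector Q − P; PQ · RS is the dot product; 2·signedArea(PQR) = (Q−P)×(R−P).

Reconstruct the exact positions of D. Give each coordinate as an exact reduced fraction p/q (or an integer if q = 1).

D = (3, -1)

1. D_x = 3  [AC ∥ DB ∩ CB ∥ AD]
2. D_y = -1  [AC ∥ DB ∩ CB ∥ AD]
   → D = (3, -1)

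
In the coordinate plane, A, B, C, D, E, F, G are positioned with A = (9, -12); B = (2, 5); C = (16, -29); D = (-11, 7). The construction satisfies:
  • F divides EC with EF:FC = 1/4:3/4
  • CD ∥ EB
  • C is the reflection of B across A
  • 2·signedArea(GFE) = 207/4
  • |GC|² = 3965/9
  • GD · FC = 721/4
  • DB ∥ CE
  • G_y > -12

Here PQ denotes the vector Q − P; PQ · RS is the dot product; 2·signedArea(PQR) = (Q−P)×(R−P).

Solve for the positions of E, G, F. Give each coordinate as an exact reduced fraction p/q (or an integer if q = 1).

E = (29, -31)
F = (103/4, -61/2)
G = (14/3, -34/3)

1. E_x = 29  [CD ∥ EB ∩ DB ∥ CE]
2. E_y = -31  [CD ∥ EB ∩ DB ∥ CE]
   → E = (29, -31)
3. F_x = 103/4  [F divides EC with EF:FC = 1/4:3/4]
4. F_y = -61/2  [F divides EC with EF:FC = 1/4:3/4]
   → F = (103/4, -61/2)
5. G_x = 14/3  [2·signedArea(GFE) = 207/4 ∩ GD · FC = 721/4]
6. G_y = -34/3  [2·signedArea(GFE) = 207/4 ∩ GD · FC = 721/4]
   → G = (14/3, -34/3)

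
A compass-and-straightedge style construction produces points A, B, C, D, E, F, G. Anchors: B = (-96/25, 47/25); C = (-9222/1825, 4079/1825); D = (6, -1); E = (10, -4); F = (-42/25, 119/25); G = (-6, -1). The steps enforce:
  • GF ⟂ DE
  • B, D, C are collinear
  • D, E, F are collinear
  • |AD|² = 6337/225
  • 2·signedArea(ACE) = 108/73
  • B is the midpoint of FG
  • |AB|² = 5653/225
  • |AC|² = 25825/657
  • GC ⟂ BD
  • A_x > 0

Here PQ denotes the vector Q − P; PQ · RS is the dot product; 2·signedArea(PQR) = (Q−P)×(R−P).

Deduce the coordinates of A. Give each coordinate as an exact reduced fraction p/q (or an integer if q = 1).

A = (58/75, -2/25)

1. A_x = 58/75  [line 11379/1825·x + 27472/1825·y + -6602/1825 = 0 ∩ |AC|² = 25825/657]
2. A_y = -2/25  [line 11379/1825·x + 27472/1825·y + -6602/1825 = 0 ∩ |AC|² = 25825/657]
   → A = (58/75, -2/25)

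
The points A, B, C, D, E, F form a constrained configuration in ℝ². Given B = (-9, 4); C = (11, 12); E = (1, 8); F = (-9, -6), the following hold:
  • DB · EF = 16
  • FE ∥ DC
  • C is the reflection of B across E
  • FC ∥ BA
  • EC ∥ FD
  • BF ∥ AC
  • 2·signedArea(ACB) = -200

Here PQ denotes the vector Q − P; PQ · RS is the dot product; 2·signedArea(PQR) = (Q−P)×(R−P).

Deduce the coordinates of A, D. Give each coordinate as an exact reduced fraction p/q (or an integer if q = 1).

A = (11, 22)
D = (1, -2)

1. A_x = 11  [BF ∥ AC ∩ FC ∥ BA]
2. A_y = 22  [BF ∥ AC ∩ FC ∥ BA]
   → A = (11, 22)
3. D_x = 1  [FE ∥ DC ∩ EC ∥ FD]
4. D_y = -2  [FE ∥ DC ∩ EC ∥ FD]
   → D = (1, -2)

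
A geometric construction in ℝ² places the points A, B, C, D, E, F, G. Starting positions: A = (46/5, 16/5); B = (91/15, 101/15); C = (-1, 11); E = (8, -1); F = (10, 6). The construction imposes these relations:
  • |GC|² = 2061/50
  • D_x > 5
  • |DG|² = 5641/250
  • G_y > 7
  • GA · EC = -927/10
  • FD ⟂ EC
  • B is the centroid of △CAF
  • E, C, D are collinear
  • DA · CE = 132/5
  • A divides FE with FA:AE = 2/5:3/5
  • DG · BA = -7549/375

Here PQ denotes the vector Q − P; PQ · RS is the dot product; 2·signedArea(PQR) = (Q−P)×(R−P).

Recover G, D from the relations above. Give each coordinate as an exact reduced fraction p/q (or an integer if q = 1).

1. G_x = 41/10  [line 9·x + -12·y + 483/10 = 0 ∩ |GC|² = 2061/50]
2. G_y = 71/10  [line 9·x + -12·y + 483/10 = 0 ∩ |GC|² = 2061/50]
   → G = (41/10, 71/10)
3. D_x = 134/25  [E, C, D are collinear ∩ FD ⟂ EC]
4. D_y = 63/25  [E, C, D are collinear ∩ FD ⟂ EC]
   → D = (134/25, 63/25)

D = (134/25, 63/25)
G = (41/10, 71/10)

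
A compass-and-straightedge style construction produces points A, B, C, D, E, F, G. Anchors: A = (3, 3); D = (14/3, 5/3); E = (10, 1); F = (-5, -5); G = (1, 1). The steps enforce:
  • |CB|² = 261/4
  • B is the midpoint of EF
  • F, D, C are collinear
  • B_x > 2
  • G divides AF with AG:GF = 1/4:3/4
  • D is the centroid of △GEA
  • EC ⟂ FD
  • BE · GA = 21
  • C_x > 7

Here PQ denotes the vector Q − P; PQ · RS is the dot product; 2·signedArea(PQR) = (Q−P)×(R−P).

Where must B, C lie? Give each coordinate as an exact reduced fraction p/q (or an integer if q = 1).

B = (5/2, -2)
C = (9890/1241, 4895/1241)

1. B_x = 5/2  [B is the midpoint of EF]
2. B_y = -2  [B is the midpoint of EF]
   → B = (5/2, -2)
3. C_x = 9890/1241  [F, D, C are collinear ∩ EC ⟂ FD]
4. C_y = 4895/1241  [F, D, C are collinear ∩ EC ⟂ FD]
   → C = (9890/1241, 4895/1241)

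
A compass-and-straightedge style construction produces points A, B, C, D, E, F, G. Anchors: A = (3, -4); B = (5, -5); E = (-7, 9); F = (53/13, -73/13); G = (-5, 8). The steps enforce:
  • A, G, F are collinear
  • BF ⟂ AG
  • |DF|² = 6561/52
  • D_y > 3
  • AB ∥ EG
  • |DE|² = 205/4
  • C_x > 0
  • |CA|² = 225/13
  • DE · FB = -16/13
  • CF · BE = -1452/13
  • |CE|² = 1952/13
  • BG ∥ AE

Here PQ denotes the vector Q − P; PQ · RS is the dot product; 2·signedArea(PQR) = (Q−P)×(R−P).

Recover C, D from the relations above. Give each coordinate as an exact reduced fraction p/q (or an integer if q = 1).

1. C_x = 9/13  [line 12·x + -14·y + -206/13 = 0 ∩ |CA|² = 225/13]
2. C_y = -7/13  [line 12·x + -14·y + -206/13 = 0 ∩ |CA|² = 225/13]
   → C = (9/13, -7/13)
3. D_x = -28/13  [line -12/13·x + -8/13·y + 4/13 = 0 ∩ |DF|² = 6561/52]
4. D_y = 97/26  [line -12/13·x + -8/13·y + 4/13 = 0 ∩ |DF|² = 6561/52]
   → D = (-28/13, 97/26)

C = (9/13, -7/13)
D = (-28/13, 97/26)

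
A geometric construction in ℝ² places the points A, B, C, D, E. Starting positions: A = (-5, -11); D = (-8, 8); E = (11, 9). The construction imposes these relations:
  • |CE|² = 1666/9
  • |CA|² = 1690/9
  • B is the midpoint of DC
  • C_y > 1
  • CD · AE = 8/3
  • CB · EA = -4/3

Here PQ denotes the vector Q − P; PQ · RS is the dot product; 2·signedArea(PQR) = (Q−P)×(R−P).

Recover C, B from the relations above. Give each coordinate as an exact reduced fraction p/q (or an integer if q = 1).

B = (-13/3, 5)
C = (-2/3, 2)

1. C_x = -2/3  [line -16·x + -20·y + 88/3 = 0 ∩ |CE|² = 1666/9]
2. C_y = 2  [line -16·x + -20·y + 88/3 = 0 ∩ |CE|² = 1666/9]
   → C = (-2/3, 2)
3. B_x = -13/3  [CB · EA = -4/3 ∩ B is the midpoint of DC]
4. B_y = 5  [CB · EA = -4/3 ∩ B is the midpoint of DC]
   → B = (-13/3, 5)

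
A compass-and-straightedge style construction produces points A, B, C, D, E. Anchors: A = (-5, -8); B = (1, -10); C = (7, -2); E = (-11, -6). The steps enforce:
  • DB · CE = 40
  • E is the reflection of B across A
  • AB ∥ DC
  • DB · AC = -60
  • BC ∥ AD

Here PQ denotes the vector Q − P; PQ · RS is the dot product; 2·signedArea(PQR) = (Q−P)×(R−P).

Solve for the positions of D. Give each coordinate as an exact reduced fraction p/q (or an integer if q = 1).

D = (1, 0)

1. D_x = 1  [AB ∥ DC ∩ BC ∥ AD]
2. D_y = 0  [AB ∥ DC ∩ BC ∥ AD]
   → D = (1, 0)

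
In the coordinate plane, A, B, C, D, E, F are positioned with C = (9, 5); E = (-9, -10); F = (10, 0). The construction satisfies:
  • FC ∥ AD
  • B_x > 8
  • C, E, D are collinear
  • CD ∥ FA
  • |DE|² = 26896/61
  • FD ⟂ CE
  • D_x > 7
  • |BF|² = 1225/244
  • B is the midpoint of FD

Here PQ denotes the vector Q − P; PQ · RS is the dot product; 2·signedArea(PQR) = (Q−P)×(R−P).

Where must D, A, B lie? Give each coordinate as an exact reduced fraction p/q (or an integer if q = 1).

1. D_x = 435/61  [C, E, D are collinear ∩ FD ⟂ CE]
2. D_y = 210/61  [C, E, D are collinear ∩ FD ⟂ CE]
   → D = (435/61, 210/61)
3. A_x = 496/61  [FC ∥ AD ∩ CD ∥ FA]
4. A_y = -95/61  [FC ∥ AD ∩ CD ∥ FA]
   → A = (496/61, -95/61)
5. B_x = 1045/122  [B is the midpoint of FD]
6. B_y = 105/61  [B is the midpoint of FD]
   → B = (1045/122, 105/61)

A = (496/61, -95/61)
B = (1045/122, 105/61)
D = (435/61, 210/61)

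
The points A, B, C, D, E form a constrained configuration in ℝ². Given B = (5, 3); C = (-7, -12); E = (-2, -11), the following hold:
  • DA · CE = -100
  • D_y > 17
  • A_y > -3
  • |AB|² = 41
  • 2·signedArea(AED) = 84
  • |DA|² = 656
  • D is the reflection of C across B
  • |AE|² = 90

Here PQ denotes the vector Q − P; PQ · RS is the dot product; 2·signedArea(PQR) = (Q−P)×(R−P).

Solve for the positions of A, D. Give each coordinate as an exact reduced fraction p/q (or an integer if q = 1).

A = (1, -2)
D = (17, 18)

1. D_x = 17  [D is the reflection of C across B]
2. D_y = 18  [D is the reflection of C across B]
   → D = (17, 18)
3. A_x = 1  [2·signedArea(AED) = 84 ∩ DA · CE = -100]
4. A_y = -2  [2·signedArea(AED) = 84 ∩ DA · CE = -100]
   → A = (1, -2)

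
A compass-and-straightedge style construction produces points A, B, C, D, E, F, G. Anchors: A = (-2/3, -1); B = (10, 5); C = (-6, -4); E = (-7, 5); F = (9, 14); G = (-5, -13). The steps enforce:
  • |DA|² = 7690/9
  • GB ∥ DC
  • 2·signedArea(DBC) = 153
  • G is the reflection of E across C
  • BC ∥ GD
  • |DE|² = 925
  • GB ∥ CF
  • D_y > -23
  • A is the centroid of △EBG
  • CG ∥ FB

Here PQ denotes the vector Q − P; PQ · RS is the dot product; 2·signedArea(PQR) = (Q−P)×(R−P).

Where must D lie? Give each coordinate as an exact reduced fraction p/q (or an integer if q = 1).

1. D_x = -21  [GB ∥ DC ∩ BC ∥ GD]
2. D_y = -22  [GB ∥ DC ∩ BC ∥ GD]
   → D = (-21, -22)

D = (-21, -22)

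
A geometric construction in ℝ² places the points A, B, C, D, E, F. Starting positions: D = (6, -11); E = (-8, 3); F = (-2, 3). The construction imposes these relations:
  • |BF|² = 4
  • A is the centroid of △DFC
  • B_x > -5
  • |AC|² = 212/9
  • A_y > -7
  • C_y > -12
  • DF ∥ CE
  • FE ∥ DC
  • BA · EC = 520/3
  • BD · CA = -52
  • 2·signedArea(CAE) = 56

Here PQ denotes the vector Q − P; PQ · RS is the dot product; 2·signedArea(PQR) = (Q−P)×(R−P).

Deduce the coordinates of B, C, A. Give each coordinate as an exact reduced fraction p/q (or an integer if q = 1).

A = (4/3, -19/3)
B = (-4, 3)
C = (0, -11)

1. C_x = 0  [DF ∥ CE ∩ FE ∥ DC]
2. C_y = -11  [DF ∥ CE ∩ FE ∥ DC]
   → C = (0, -11)
3. A_x = 4/3  [A is the centroid of △DFC]
4. A_y = -19/3  [A is the centroid of △DFC]
   → A = (4/3, -19/3)
5. B_x = -4  [BD · CA = -52 ∩ BA · EC = 520/3]
6. B_y = 3  [BD · CA = -52 ∩ BA · EC = 520/3]
   → B = (-4, 3)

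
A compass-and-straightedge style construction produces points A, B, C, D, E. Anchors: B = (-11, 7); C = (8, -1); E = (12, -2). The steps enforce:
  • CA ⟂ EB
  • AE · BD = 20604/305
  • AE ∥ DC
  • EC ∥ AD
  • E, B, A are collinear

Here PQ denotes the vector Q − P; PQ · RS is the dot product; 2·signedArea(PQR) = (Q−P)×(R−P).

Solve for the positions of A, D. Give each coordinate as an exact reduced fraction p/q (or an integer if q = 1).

A = (4997/610, -311/610)
D = (2557/610, 299/610)

1. A_x = 4997/610  [E, B, A are collinear ∩ CA ⟂ EB]
2. A_y = -311/610  [E, B, A are collinear ∩ CA ⟂ EB]
   → A = (4997/610, -311/610)
3. D_x = 2557/610  [AE ∥ DC ∩ EC ∥ AD]
4. D_y = 299/610  [AE ∥ DC ∩ EC ∥ AD]
   → D = (2557/610, 299/610)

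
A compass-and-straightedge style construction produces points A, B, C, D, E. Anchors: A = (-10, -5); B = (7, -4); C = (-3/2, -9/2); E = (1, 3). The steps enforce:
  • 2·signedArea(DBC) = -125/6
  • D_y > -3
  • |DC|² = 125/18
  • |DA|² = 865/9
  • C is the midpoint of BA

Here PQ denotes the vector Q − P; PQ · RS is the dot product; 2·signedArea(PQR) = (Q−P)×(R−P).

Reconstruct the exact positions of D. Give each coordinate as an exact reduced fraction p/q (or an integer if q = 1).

D = (-2/3, -2)

1. D_x = -2/3  [line 1/2·x + -17/2·y + -50/3 = 0 ∩ |DA|² = 865/9]
2. D_y = -2  [line 1/2·x + -17/2·y + -50/3 = 0 ∩ |DA|² = 865/9]
   → D = (-2/3, -2)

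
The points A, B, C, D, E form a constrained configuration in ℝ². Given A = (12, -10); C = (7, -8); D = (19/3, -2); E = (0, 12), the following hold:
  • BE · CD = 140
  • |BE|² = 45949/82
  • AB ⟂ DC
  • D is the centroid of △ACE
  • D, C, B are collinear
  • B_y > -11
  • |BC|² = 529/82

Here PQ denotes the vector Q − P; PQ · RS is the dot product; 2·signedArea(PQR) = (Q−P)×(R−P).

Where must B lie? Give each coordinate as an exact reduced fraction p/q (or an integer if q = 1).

B = (597/82, -863/82)

1. B_x = 597/82  [D, C, B are collinear ∩ AB ⟂ DC]
2. B_y = -863/82  [D, C, B are collinear ∩ AB ⟂ DC]
   → B = (597/82, -863/82)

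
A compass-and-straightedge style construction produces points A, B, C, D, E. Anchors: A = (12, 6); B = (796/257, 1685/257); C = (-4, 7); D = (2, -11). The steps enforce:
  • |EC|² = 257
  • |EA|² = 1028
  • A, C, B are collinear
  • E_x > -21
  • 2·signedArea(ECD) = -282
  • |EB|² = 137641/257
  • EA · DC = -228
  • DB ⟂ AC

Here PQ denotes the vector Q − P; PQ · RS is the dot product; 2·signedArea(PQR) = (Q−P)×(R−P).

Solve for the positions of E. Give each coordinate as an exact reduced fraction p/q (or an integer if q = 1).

1. E_x = -20  [2·signedArea(ECD) = -282 ∩ EA · DC = -228]
2. E_y = 8  [2·signedArea(ECD) = -282 ∩ EA · DC = -228]
   → E = (-20, 8)

E = (-20, 8)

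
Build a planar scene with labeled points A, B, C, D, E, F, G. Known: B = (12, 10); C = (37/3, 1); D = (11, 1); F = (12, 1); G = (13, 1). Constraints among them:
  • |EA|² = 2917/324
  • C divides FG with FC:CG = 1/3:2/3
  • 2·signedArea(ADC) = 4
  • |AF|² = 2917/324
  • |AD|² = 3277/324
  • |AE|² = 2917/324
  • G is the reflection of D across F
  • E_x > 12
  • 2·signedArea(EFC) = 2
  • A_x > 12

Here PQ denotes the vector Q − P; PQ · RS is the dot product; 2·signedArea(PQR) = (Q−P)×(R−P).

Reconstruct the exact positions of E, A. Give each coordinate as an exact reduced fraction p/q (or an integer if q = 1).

1. E_y = 7  [2·signedArea(EFC) = 2]
2. A_y = 4  [2·signedArea(ADC) = 4]
3. A_x = 217/18  [|AD|² = 3277/324]
   → A = (217/18, 4)
4. E_x = 109/9  [|EA|² = 2917/324]
   → E = (109/9, 7)

A = (217/18, 4)
E = (109/9, 7)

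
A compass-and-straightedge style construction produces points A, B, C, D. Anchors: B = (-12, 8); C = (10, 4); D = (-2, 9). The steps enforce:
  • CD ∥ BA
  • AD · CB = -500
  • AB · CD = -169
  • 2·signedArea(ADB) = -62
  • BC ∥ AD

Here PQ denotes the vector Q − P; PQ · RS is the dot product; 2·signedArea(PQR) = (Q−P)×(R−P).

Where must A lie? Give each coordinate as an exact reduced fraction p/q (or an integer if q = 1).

1. A_x = -24  [BC ∥ AD ∩ CD ∥ BA]
2. A_y = 13  [BC ∥ AD ∩ CD ∥ BA]
   → A = (-24, 13)

A = (-24, 13)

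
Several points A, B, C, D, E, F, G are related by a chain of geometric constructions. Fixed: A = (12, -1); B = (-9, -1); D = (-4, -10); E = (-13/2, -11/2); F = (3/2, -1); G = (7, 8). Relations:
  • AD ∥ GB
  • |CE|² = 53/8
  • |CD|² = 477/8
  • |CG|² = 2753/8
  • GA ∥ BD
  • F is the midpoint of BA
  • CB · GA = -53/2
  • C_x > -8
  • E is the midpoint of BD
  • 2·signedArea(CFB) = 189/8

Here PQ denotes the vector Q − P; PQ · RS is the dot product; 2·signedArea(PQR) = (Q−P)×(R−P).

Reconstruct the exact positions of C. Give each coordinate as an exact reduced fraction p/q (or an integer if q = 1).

1. C_x = -31/4  [2·signedArea(CFB) = 189/8 ∩ CB · GA = -53/2]
2. C_y = -13/4  [2·signedArea(CFB) = 189/8 ∩ CB · GA = -53/2]
   → C = (-31/4, -13/4)

C = (-31/4, -13/4)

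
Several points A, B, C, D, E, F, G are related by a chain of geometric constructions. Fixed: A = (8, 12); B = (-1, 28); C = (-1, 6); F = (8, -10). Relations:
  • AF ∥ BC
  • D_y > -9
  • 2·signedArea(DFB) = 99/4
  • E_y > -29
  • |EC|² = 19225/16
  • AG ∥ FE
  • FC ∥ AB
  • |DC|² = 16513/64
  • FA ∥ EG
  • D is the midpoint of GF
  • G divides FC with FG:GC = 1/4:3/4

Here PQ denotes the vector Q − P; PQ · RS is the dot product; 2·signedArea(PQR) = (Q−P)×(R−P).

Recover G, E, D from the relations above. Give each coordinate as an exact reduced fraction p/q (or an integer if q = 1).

1. G_x = 23/4  [G divides FC with FG:GC = 1/4:3/4]
2. G_y = -6  [G divides FC with FG:GC = 1/4:3/4]
   → G = (23/4, -6)
3. E_x = 23/4  [FA ∥ EG ∩ AG ∥ FE]
4. E_y = -28  [FA ∥ EG ∩ AG ∥ FE]
   → E = (23/4, -28)
5. D_x = 55/8  [D is the midpoint of GF]
6. D_y = -8  [D is the midpoint of GF]
   → D = (55/8, -8)

D = (55/8, -8)
E = (23/4, -28)
G = (23/4, -6)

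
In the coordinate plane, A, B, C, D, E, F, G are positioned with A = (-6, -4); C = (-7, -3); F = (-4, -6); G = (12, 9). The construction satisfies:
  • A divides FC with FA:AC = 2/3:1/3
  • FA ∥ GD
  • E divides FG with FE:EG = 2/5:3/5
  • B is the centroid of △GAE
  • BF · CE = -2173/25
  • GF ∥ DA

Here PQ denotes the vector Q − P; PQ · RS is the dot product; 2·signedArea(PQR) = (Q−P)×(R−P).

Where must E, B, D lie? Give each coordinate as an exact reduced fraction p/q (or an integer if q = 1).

B = (14/5, 5/3)
D = (10, 11)
E = (12/5, 0)

1. E_x = 12/5  [E divides FG with FE:EG = 2/5:3/5]
2. E_y = 0  [E divides FG with FE:EG = 2/5:3/5]
   → E = (12/5, 0)
3. B_x = 14/5  [B is the centroid of △GAE]
4. B_y = 5/3  [B is the centroid of △GAE]
   → B = (14/5, 5/3)
5. D_x = 10  [GF ∥ DA ∩ FA ∥ GD]
6. D_y = 11  [GF ∥ DA ∩ FA ∥ GD]
   → D = (10, 11)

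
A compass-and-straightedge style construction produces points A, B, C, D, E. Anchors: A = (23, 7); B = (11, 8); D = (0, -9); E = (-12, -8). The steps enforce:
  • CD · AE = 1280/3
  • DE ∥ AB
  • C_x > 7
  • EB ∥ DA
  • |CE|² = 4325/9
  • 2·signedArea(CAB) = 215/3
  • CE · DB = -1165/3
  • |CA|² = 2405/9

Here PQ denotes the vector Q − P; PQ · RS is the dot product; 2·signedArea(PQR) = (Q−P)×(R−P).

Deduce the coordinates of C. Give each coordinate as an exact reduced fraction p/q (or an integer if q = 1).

1. C_x = 22/3  [CE · DB = -1165/3 ∩ 2·signedArea(CAB) = 215/3]
2. C_y = 7/3  [CE · DB = -1165/3 ∩ 2·signedArea(CAB) = 215/3]
   → C = (22/3, 7/3)

C = (22/3, 7/3)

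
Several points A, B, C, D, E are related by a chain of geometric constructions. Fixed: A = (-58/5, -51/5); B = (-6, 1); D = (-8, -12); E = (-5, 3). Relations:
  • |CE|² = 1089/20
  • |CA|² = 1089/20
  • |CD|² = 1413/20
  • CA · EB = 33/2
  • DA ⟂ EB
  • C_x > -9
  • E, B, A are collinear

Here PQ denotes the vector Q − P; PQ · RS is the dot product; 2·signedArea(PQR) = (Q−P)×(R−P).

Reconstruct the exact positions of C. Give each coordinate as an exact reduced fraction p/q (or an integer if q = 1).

C = (-83/10, -18/5)

1. C_x = -83/10  [line 1·x + 2·y + 31/2 = 0 ∩ |CA|² = 1089/20]
2. C_y = -18/5  [line 1·x + 2·y + 31/2 = 0 ∩ |CA|² = 1089/20]
   → C = (-83/10, -18/5)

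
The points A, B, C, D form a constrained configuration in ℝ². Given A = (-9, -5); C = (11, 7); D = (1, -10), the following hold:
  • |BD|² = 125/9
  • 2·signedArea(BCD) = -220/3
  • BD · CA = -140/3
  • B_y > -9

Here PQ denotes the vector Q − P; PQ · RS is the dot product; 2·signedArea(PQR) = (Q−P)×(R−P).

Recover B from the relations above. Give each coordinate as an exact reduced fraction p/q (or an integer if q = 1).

B = (-7/3, -25/3)

1. B_x = -7/3  [2·signedArea(BCD) = -220/3 ∩ BD · CA = -140/3]
2. B_y = -25/3  [2·signedArea(BCD) = -220/3 ∩ BD · CA = -140/3]
   → B = (-7/3, -25/3)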